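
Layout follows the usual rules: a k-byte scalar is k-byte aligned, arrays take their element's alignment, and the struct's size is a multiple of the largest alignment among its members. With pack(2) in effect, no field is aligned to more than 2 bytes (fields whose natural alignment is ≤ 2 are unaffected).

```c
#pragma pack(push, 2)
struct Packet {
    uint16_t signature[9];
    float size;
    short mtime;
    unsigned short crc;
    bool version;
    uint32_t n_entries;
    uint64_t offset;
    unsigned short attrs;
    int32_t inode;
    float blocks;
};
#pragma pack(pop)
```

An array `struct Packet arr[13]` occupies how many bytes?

650

signature at 0 (size 18, align 2) → ends 18
size at 18 (size 4, align 2) → ends 22
mtime at 22 (size 2, align 2) → ends 24
crc at 24 (size 2, align 2) → ends 26
version at 26 (size 1, align 1) → ends 27
pad 1 to align 2 for n_entries
n_entries at 28 (size 4, align 2) → ends 32
offset at 32 (size 8, align 2) → ends 40
attrs at 40 (size 2, align 2) → ends 42
inode at 42 (size 4, align 2) → ends 46
blocks at 46 (size 4, align 2) → ends 50
total 50 bytes, alignment 2
array of 13: 13 × 50 = 650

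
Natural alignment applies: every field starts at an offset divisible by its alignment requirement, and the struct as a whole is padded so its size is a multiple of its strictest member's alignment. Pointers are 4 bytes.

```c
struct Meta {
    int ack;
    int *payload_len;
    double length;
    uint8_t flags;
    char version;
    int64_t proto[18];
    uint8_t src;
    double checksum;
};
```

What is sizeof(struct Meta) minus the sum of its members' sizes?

ack at 0 (size 4, align 4) → ends 4
payload_len at 4 (size 4, align 4) → ends 8
length at 8 (size 8, align 8) → ends 16
flags at 16 (size 1, align 1) → ends 17
version at 17 (size 1, align 1) → ends 18
pad 6 to align 8 for proto
proto at 24 (size 144, align 8) → ends 168
src at 168 (size 1, align 1) → ends 169
pad 7 to align 8 for checksum
checksum at 176 (size 8, align 8) → ends 184
total 184 bytes, alignment 8
data bytes 171, size 184 → padding 13

13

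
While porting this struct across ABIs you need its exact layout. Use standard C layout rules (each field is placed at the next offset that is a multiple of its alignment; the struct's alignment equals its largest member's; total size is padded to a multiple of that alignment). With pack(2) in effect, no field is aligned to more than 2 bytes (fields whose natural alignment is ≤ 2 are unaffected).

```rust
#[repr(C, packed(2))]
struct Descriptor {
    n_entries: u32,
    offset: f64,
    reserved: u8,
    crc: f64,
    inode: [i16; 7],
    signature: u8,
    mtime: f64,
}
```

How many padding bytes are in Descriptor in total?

0..4  n_entries  (4B, 2-aligned)
4..12  offset  (8B, 2-aligned)
12..13  reserved  (1B, 1-aligned)
13..14  -- padding (1B)
14..22  crc  (8B, 2-aligned)
22..36  inode  (14B, 2-aligned)
36..37  signature  (1B, 1-aligned)
37..38  -- padding (1B)
38..46  mtime  (8B, 2-aligned)
sizeof = 46, alignof = 2
data bytes 44, size 46 → padding 2

2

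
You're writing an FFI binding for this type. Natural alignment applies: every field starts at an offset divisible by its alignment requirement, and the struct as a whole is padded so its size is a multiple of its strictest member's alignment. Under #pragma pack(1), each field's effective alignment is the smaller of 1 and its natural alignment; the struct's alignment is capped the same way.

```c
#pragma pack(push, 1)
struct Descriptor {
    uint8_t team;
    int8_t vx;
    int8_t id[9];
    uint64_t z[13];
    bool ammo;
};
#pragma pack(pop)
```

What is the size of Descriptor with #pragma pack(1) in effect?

team at 0 (size 1, align 1) → ends 1
vx at 1 (size 1, align 1) → ends 2
id at 2 (size 9, align 1) → ends 11
z at 11 (size 104, align 1) → ends 115
ammo at 115 (size 1, align 1) → ends 116
total 116 bytes, alignment 1

116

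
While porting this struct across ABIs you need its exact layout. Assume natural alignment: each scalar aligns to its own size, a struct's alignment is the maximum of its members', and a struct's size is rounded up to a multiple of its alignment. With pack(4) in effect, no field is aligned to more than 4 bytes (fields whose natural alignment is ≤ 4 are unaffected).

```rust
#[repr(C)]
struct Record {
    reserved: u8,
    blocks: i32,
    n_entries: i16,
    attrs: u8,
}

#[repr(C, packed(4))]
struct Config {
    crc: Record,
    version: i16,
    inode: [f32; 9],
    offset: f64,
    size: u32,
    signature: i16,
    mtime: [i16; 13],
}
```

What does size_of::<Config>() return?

Record: 0..1  reserved  (1B, 1-aligned); 1..4  -- padding (3B); 4..8  blocks  (4B, 4-aligned); 8..10  n_entries  (2B, 2-aligned); 10..11  attrs  (1B, 1-aligned); 11..12  -- tail padding (1B); sizeof = 12, alignof = 4
0..12  crc  (12B, 4-aligned)
12..14  version  (2B, 2-aligned)
14..16  -- padding (2B)
16..52  inode  (36B, 4-aligned)
52..60  offset  (8B, 4-aligned)
60..64  size  (4B, 4-aligned)
64..66  signature  (2B, 2-aligned)
66..92  mtime  (26B, 2-aligned)
sizeof = 92, alignof = 4

92 bytes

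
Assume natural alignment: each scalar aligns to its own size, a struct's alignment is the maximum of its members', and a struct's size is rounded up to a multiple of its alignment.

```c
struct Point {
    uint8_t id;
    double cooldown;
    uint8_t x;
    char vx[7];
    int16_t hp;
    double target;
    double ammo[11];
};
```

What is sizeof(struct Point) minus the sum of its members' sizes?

13

0..1  id  (1B, 1-aligned)
1..8  -- padding (7B)
8..16  cooldown  (8B, 8-aligned)
16..17  x  (1B, 1-aligned)
17..24  vx  (7B, 1-aligned)
24..26  hp  (2B, 2-aligned)
26..32  -- padding (6B)
32..40  target  (8B, 8-aligned)
40..128  ammo  (88B, 8-aligned)
sizeof = 128, alignof = 8
data bytes 115, size 128 → padding 13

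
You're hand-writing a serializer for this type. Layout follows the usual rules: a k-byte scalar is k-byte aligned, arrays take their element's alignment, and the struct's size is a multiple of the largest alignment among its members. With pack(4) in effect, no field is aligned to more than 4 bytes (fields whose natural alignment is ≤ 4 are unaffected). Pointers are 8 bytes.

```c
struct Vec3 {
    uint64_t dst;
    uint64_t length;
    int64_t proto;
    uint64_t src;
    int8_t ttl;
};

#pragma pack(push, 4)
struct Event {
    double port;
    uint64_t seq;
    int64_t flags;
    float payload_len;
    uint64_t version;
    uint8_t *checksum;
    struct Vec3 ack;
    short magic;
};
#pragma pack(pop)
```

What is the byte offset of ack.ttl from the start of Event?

76

Vec3: @0: dst [8B, align 8] → 8; @8: length [8B, align 8] → 16; @16: proto [8B, align 8] → 24; @24: src [8B, align 8] → 32; @32: ttl [1B, align 1] → 33; +7 tail pad (align 8); size 40, align 8
@0: port [8B, align 4] → 8
@8: seq [8B, align 4] → 16
@16: flags [8B, align 4] → 24
@24: payload_len [4B, align 4] → 28
@28: version [8B, align 4] → 36
@36: checksum [8B, align 4] → 44
@44: ack [40B, align 4] → 84
within Vec3: ttl at 32
44 + 32 = 76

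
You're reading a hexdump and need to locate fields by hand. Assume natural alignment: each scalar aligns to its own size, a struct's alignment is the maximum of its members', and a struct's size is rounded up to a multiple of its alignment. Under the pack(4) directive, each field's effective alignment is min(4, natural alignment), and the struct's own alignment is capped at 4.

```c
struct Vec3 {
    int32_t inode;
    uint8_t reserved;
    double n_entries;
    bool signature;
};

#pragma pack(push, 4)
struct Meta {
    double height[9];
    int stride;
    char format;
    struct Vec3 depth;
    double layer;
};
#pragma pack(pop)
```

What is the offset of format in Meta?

Vec3: 0..4  inode  (4B, 4-aligned); 4..5  reserved  (1B, 1-aligned); 5..8  -- padding (3B); 8..16  n_entries  (8B, 8-aligned); 16..17  signature  (1B, 1-aligned); 17..24  -- tail padding (7B); sizeof = 24, alignof = 8
0..72  height  (72B, 4-aligned)
72..76  stride  (4B, 4-aligned)
76..77  format  (1B, 1-aligned)

76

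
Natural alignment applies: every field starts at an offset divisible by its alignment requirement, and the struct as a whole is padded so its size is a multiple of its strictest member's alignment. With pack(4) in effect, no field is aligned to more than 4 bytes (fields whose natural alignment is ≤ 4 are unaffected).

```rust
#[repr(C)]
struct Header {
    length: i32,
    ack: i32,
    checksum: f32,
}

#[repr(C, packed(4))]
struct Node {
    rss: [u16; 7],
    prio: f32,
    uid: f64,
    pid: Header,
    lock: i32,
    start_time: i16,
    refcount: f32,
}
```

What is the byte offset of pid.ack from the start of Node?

Header: length at 0 (size 4, align 4) → ends 4; ack at 4 (size 4, align 4) → ends 8; checksum at 8 (size 4, align 4) → ends 12; total 12 bytes, alignment 4
rss at 0 (size 14, align 2) → ends 14
pad 2 to align 4 for prio
prio at 16 (size 4, align 4) → ends 20
uid at 20 (size 8, align 4) → ends 28
pid at 28 (size 12, align 4) → ends 40
within Header: ack at 4
28 + 4 = 32

32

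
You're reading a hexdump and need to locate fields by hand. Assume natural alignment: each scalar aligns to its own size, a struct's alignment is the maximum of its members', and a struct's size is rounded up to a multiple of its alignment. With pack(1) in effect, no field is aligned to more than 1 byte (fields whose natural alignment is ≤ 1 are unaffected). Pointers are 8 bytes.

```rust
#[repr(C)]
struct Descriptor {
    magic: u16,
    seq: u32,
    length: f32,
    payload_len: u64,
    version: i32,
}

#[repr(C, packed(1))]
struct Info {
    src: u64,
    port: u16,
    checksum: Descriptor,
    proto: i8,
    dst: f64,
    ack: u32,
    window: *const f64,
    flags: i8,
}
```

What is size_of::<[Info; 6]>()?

Descriptor: magic at 0 (size 2, align 2) → ends 2; pad 2 to align 4 for seq; seq at 4 (size 4, align 4) → ends 8; length at 8 (size 4, align 4) → ends 12; pad 4 to align 8 for payload_len; payload_len at 16 (size 8, align 8) → ends 24; version at 24 (size 4, align 4) → ends 28; tail pad 4 to reach multiple of 8; total 32 bytes, alignment 8
src at 0 (size 8, align 1) → ends 8
port at 8 (size 2, align 1) → ends 10
checksum at 10 (size 32, align 1) → ends 42
proto at 42 (size 1, align 1) → ends 43
dst at 43 (size 8, align 1) → ends 51
ack at 51 (size 4, align 1) → ends 55
window at 55 (size 8, align 1) → ends 63
flags at 63 (size 1, align 1) → ends 64
total 64 bytes, alignment 1
array of 6: 6 × 64 = 384

384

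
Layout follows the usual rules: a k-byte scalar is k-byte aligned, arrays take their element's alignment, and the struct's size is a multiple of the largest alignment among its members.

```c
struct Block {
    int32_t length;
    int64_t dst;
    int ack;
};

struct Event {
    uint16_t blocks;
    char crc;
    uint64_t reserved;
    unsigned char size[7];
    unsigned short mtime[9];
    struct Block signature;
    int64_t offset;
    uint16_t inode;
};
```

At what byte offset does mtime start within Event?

Block: length at 0 (size 4, align 4) → ends 4; pad 4 to align 8 for dst; dst at 8 (size 8, align 8) → ends 16; ack at 16 (size 4, align 4) → ends 20; tail pad 4 to reach multiple of 8; total 24 bytes, alignment 8
blocks at 0 (size 2, align 2) → ends 2
crc at 2 (size 1, align 1) → ends 3
pad 5 to align 8 for reserved
reserved at 8 (size 8, align 8) → ends 16
size at 16 (size 7, align 1) → ends 23
pad 1 to align 2 for mtime
mtime at 24 (size 18, align 2) → ends 42

24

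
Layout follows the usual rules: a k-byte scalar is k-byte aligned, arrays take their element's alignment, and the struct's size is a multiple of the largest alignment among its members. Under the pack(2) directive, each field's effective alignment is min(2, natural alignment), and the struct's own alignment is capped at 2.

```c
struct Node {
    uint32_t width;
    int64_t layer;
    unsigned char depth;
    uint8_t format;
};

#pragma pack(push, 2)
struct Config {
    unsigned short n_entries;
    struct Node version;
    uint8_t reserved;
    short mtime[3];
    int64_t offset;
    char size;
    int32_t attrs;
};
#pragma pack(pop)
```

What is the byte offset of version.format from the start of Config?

19

Node: @0: width [4B, align 4] → 4; +4 pad (align 8); @8: layer [8B, align 8] → 16; @16: depth [1B, align 1] → 17; @17: format [1B, align 1] → 18; +6 tail pad (align 8); size 24, align 8
@0: n_entries [2B, align 2] → 2
@2: version [24B, align 2] → 26
within Node: format at 17
2 + 17 = 19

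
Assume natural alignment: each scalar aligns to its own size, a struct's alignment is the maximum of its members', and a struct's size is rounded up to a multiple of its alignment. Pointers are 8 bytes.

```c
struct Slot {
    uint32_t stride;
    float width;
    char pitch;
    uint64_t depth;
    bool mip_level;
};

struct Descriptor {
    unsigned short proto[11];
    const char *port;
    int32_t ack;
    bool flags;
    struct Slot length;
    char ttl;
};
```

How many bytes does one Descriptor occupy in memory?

Slot: @0: stride [4B, align 4] → 4; @4: width [4B, align 4] → 8; @8: pitch [1B, align 1] → 9; +7 pad (align 8); @16: depth [8B, align 8] → 24; @24: mip_level [1B, align 1] → 25; +7 tail pad (align 8); size 32, align 8
@0: proto [22B, align 2] → 22
+2 pad (align 8)
@24: port [8B, align 8] → 32
@32: ack [4B, align 4] → 36
@36: flags [1B, align 1] → 37
+3 pad (align 8)
@40: length [32B, align 8] → 72
@72: ttl [1B, align 1] → 73
+7 tail pad (align 8)
size 80, align 8

80 bytes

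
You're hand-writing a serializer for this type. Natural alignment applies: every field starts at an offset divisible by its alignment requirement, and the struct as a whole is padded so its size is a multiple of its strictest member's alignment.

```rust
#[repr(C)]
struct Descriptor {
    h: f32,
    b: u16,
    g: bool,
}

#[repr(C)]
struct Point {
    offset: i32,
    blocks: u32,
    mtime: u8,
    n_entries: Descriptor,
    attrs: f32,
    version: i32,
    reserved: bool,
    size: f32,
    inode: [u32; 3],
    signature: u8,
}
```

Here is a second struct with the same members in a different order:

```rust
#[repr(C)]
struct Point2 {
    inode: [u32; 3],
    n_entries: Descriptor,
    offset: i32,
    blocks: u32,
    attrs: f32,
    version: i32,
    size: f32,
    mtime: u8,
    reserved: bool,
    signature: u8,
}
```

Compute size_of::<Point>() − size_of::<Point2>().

Descriptor: h at 0 (size 4, align 4) → ends 4; b at 4 (size 2, align 2) → ends 6; g at 6 (size 1, align 1) → ends 7; tail pad 1 to reach multiple of 4; total 8 bytes, alignment 4
offset at 0 (size 4, align 4) → ends 4
blocks at 4 (size 4, align 4) → ends 8
mtime at 8 (size 1, align 1) → ends 9
pad 3 to align 4 for n_entries
n_entries at 12 (size 8, align 4) → ends 20
attrs at 20 (size 4, align 4) → ends 24
version at 24 (size 4, align 4) → ends 28
reserved at 28 (size 1, align 1) → ends 29
pad 3 to align 4 for size
size at 32 (size 4, align 4) → ends 36
inode at 36 (size 12, align 4) → ends 48
signature at 48 (size 1, align 1) → ends 49
tail pad 3 to reach multiple of 4
total 52 bytes, alignment 4
— Point2 —
inode at 0 (size 12, align 4) → ends 12
n_entries at 12 (size 8, align 4) → ends 20
offset at 20 (size 4, align 4) → ends 24
blocks at 24 (size 4, align 4) → ends 28
attrs at 28 (size 4, align 4) → ends 32
version at 32 (size 4, align 4) → ends 36
size at 36 (size 4, align 4) → ends 40
mtime at 40 (size 1, align 1) → ends 41
reserved at 41 (size 1, align 1) → ends 42
signature at 42 (size 1, align 1) → ends 43
tail pad 1 to reach multiple of 4
total 44 bytes, alignment 4
52 − 44 = 8

8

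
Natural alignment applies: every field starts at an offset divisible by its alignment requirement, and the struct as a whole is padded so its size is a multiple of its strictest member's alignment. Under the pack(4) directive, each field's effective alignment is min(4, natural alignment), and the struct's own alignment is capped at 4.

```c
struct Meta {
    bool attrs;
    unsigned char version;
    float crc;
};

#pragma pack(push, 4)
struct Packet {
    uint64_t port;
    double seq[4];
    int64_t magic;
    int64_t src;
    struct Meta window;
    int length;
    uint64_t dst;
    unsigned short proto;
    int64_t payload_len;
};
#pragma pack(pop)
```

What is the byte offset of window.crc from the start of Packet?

60

Meta: attrs at 0 (size 1, align 1) → ends 1; version at 1 (size 1, align 1) → ends 2; pad 2 to align 4 for crc; crc at 4 (size 4, align 4) → ends 8; total 8 bytes, alignment 4
port at 0 (size 8, align 4) → ends 8
seq at 8 (size 32, align 4) → ends 40
magic at 40 (size 8, align 4) → ends 48
src at 48 (size 8, align 4) → ends 56
window at 56 (size 8, align 4) → ends 64
within Meta: crc at 4
56 + 4 = 60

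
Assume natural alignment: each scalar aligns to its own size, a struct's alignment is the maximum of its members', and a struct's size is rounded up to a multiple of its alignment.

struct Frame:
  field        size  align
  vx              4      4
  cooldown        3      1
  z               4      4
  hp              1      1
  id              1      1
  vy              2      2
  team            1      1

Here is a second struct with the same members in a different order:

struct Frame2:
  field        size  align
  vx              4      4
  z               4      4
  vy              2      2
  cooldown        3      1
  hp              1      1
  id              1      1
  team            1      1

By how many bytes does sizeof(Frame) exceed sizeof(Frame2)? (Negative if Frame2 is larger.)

4

0..4  vx  (4B, 4-aligned)
4..7  cooldown  (3B, 1-aligned)
7..8  -- padding (1B)
8..12  z  (4B, 4-aligned)
12..13  hp  (1B, 1-aligned)
13..14  id  (1B, 1-aligned)
14..16  vy  (2B, 2-aligned)
16..17  team  (1B, 1-aligned)
17..20  -- tail padding (3B)
sizeof = 20, alignof = 4
— Frame2 —
0..4  vx  (4B, 4-aligned)
4..8  z  (4B, 4-aligned)
8..10  vy  (2B, 2-aligned)
10..13  cooldown  (3B, 1-aligned)
13..14  hp  (1B, 1-aligned)
14..15  id  (1B, 1-aligned)
15..16  team  (1B, 1-aligned)
sizeof = 16, alignof = 4
20 − 16 = 4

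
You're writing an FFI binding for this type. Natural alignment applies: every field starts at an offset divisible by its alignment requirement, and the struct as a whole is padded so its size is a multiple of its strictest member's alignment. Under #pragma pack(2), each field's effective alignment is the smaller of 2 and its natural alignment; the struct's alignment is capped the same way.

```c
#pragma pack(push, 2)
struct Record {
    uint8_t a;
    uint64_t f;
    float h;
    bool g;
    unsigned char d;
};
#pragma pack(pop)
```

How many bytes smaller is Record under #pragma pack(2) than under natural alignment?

natural layout:
  a at 0 (size 1, align 1) → ends 1
  pad 7 to align 8 for f
  f at 8 (size 8, align 8) → ends 16
  h at 16 (size 4, align 4) → ends 20
  g at 20 (size 1, align 1) → ends 21
  d at 21 (size 1, align 1) → ends 22
  tail pad 2 to reach multiple of 8
  total 24 bytes, alignment 8
packed(2) layout:
  a at 0 (size 1, align 1) → ends 1
  pad 1 to align 2 for f
  f at 2 (size 8, align 2) → ends 10
  h at 10 (size 4, align 2) → ends 14
  g at 14 (size 1, align 1) → ends 15
  d at 15 (size 1, align 1) → ends 16
  total 16 bytes, alignment 2
24 − 16 = 8

8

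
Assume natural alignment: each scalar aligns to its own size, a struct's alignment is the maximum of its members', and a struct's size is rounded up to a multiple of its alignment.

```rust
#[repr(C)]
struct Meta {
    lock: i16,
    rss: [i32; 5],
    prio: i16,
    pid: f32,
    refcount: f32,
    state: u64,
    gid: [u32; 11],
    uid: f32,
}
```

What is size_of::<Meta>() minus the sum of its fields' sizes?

8

lock at 0 (size 2, align 2) → ends 2
pad 2 to align 4 for rss
rss at 4 (size 20, align 4) → ends 24
prio at 24 (size 2, align 2) → ends 26
pad 2 to align 4 for pid
pid at 28 (size 4, align 4) → ends 32
refcount at 32 (size 4, align 4) → ends 36
pad 4 to align 8 for state
state at 40 (size 8, align 8) → ends 48
gid at 48 (size 44, align 4) → ends 92
uid at 92 (size 4, align 4) → ends 96
total 96 bytes, alignment 8
data bytes 88, size 96 → padding 8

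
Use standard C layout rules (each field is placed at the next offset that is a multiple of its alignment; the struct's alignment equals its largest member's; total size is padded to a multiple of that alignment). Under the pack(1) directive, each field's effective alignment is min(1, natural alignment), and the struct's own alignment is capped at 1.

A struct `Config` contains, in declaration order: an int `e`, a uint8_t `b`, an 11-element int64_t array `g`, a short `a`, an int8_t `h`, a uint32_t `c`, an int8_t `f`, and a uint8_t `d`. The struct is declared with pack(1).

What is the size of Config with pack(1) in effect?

102

e at 0 (size 4, align 1) → ends 4
b at 4 (size 1, align 1) → ends 5
g at 5 (size 88, align 1) → ends 93
a at 93 (size 2, align 1) → ends 95
h at 95 (size 1, align 1) → ends 96
c at 96 (size 4, align 1) → ends 100
f at 100 (size 1, align 1) → ends 101
d at 101 (size 1, align 1) → ends 102
total 102 bytes, alignment 1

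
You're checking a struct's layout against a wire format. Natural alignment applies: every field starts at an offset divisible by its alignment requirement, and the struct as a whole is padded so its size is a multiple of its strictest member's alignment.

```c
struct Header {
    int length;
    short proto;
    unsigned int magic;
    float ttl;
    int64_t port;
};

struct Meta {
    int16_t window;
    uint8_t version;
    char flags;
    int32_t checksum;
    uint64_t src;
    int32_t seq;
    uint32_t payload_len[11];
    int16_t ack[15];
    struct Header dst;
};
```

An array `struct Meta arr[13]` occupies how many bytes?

1560

Header: length at 0 (size 4, align 4) → ends 4; proto at 4 (size 2, align 2) → ends 6; pad 2 to align 4 for magic; magic at 8 (size 4, align 4) → ends 12; ttl at 12 (size 4, align 4) → ends 16; port at 16 (size 8, align 8) → ends 24; total 24 bytes, alignment 8
window at 0 (size 2, align 2) → ends 2
version at 2 (size 1, align 1) → ends 3
flags at 3 (size 1, align 1) → ends 4
checksum at 4 (size 4, align 4) → ends 8
src at 8 (size 8, align 8) → ends 16
seq at 16 (size 4, align 4) → ends 20
payload_len at 20 (size 44, align 4) → ends 64
ack at 64 (size 30, align 2) → ends 94
pad 2 to align 8 for dst
dst at 96 (size 24, align 8) → ends 120
total 120 bytes, alignment 8
array of 13: 13 × 120 = 1560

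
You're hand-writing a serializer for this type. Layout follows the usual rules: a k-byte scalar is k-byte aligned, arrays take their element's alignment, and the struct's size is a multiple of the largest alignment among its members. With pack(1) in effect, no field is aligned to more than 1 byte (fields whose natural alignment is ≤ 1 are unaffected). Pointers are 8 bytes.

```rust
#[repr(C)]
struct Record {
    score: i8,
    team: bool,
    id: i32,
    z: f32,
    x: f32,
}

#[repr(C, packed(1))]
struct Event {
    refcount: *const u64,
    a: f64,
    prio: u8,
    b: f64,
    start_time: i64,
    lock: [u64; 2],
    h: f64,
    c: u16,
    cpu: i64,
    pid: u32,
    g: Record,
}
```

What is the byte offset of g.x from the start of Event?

83

Record: 0..1  score  (1B, 1-aligned); 1..2  team  (1B, 1-aligned); 2..4  -- padding (2B); 4..8  id  (4B, 4-aligned); 8..12  z  (4B, 4-aligned); 12..16  x  (4B, 4-aligned); sizeof = 16, alignof = 4
0..8  refcount  (8B, 1-aligned)
8..16  a  (8B, 1-aligned)
16..17  prio  (1B, 1-aligned)
17..25  b  (8B, 1-aligned)
25..33  start_time  (8B, 1-aligned)
33..49  lock  (16B, 1-aligned)
49..57  h  (8B, 1-aligned)
57..59  c  (2B, 1-aligned)
59..67  cpu  (8B, 1-aligned)
67..71  pid  (4B, 1-aligned)
71..87  g  (16B, 1-aligned)
within Record: x at 12
71 + 12 = 83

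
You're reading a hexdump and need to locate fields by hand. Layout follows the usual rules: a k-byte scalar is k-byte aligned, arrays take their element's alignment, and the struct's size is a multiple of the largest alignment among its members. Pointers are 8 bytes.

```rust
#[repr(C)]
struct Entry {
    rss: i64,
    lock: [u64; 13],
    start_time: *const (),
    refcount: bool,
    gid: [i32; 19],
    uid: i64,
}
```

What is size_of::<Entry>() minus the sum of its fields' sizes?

3

0..8  rss  (8B, 8-aligned)
8..112  lock  (104B, 8-aligned)
112..120  start_time  (8B, 8-aligned)
120..121  refcount  (1B, 1-aligned)
121..124  -- padding (3B)
124..200  gid  (76B, 4-aligned)
200..208  uid  (8B, 8-aligned)
sizeof = 208, alignof = 8
data bytes 205, size 208 → padding 3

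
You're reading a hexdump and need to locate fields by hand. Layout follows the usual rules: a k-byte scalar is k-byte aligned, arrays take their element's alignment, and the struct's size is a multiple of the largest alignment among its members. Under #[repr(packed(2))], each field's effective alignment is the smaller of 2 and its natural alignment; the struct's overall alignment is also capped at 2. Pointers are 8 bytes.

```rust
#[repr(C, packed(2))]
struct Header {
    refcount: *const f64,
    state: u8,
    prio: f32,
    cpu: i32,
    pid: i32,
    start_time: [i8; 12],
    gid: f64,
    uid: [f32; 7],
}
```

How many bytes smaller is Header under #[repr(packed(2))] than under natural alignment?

natural layout:
  0..8  refcount  (8B, 8-aligned)
  8..9  state  (1B, 1-aligned)
  9..12  -- padding (3B)
  12..16  prio  (4B, 4-aligned)
  16..20  cpu  (4B, 4-aligned)
  20..24  pid  (4B, 4-aligned)
  24..36  start_time  (12B, 1-aligned)
  36..40  -- padding (4B)
  40..48  gid  (8B, 8-aligned)
  48..76  uid  (28B, 4-aligned)
  76..80  -- tail padding (4B)
  sizeof = 80, alignof = 8
packed(2) layout:
  0..8  refcount  (8B, 2-aligned)
  8..9  state  (1B, 1-aligned)
  9..10  -- padding (1B)
  10..14  prio  (4B, 2-aligned)
  14..18  cpu  (4B, 2-aligned)
  18..22  pid  (4B, 2-aligned)
  22..34  start_time  (12B, 1-aligned)
  34..42  gid  (8B, 2-aligned)
  42..70  uid  (28B, 2-aligned)
  sizeof = 70, alignof = 2
80 − 70 = 10

10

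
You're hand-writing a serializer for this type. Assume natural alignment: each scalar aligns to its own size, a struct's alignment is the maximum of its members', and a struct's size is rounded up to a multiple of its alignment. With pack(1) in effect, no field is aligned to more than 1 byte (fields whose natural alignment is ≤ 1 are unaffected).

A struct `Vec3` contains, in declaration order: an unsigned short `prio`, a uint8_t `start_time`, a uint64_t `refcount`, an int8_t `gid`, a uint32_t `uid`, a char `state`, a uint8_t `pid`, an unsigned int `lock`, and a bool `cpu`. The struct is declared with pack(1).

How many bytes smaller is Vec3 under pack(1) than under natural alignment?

17

natural layout:
  @0: prio [2B, align 2] → 2
  @2: start_time [1B, align 1] → 3
  +5 pad (align 8)
  @8: refcount [8B, align 8] → 16
  @16: gid [1B, align 1] → 17
  +3 pad (align 4)
  @20: uid [4B, align 4] → 24
  @24: state [1B, align 1] → 25
  @25: pid [1B, align 1] → 26
  +2 pad (align 4)
  @28: lock [4B, align 4] → 32
  @32: cpu [1B, align 1] → 33
  +7 tail pad (align 8)
  size 40, align 8
packed(1) layout:
  @0: prio [2B, align 1] → 2
  @2: start_time [1B, align 1] → 3
  @3: refcount [8B, align 1] → 11
  @11: gid [1B, align 1] → 12
  @12: uid [4B, align 1] → 16
  @16: state [1B, align 1] → 17
  @17: pid [1B, align 1] → 18
  @18: lock [4B, align 1] → 22
  @22: cpu [1B, align 1] → 23
  size 23, align 1
40 − 23 = 17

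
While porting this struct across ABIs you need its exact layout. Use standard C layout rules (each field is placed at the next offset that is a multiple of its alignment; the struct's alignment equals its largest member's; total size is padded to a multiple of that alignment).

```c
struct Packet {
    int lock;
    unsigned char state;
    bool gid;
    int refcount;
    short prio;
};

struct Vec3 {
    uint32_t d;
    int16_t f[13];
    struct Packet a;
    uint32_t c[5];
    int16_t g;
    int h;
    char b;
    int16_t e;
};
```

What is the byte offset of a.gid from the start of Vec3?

37

Packet: lock at 0 (size 4, align 4) → ends 4; state at 4 (size 1, align 1) → ends 5; gid at 5 (size 1, align 1) → ends 6; pad 2 to align 4 for refcount; refcount at 8 (size 4, align 4) → ends 12; prio at 12 (size 2, align 2) → ends 14; tail pad 2 to reach multiple of 4; total 16 bytes, alignment 4
d at 0 (size 4, align 4) → ends 4
f at 4 (size 26, align 2) → ends 30
pad 2 to align 4 for a
a at 32 (size 16, align 4) → ends 48
within Packet: gid at 5
32 + 5 = 37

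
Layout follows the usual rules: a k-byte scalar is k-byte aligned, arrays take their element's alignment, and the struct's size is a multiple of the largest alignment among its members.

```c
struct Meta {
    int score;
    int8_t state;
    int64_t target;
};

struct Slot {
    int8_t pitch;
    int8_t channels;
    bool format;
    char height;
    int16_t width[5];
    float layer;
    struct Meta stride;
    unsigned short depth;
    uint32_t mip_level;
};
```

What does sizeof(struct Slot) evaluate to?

Meta: 0..4  score  (4B, 4-aligned); 4..5  state  (1B, 1-aligned); 5..8  -- padding (3B); 8..16  target  (8B, 8-aligned); sizeof = 16, alignof = 8
0..1  pitch  (1B, 1-aligned)
1..2  channels  (1B, 1-aligned)
2..3  format  (1B, 1-aligned)
3..4  height  (1B, 1-aligned)
4..14  width  (10B, 2-aligned)
14..16  -- padding (2B)
16..20  layer  (4B, 4-aligned)
20..24  -- padding (4B)
24..40  stride  (16B, 8-aligned)
40..42  depth  (2B, 2-aligned)
42..44  -- padding (2B)
44..48  mip_level  (4B, 4-aligned)
sizeof = 48, alignof = 8

48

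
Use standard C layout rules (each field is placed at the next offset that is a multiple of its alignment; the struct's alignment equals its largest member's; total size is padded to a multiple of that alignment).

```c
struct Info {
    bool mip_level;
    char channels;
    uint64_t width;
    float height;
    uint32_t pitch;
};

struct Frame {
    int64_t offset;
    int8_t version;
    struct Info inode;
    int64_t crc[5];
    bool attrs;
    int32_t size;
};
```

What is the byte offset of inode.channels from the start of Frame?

Info: mip_level at 0 (size 1, align 1) → ends 1; channels at 1 (size 1, align 1) → ends 2; pad 6 to align 8 for width; width at 8 (size 8, align 8) → ends 16; height at 16 (size 4, align 4) → ends 20; pitch at 20 (size 4, align 4) → ends 24; total 24 bytes, alignment 8
offset at 0 (size 8, align 8) → ends 8
version at 8 (size 1, align 1) → ends 9
pad 7 to align 8 for inode
inode at 16 (size 24, align 8) → ends 40
within Info: channels at 1
16 + 1 = 17

17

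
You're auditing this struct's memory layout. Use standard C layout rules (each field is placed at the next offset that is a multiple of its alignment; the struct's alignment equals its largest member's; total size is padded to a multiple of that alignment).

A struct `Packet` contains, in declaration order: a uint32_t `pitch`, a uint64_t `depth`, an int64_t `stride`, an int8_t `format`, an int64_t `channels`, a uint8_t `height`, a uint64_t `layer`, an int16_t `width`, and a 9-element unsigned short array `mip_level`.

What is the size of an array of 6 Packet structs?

0..4  pitch  (4B, 4-aligned)
4..8  -- padding (4B)
8..16  depth  (8B, 8-aligned)
16..24  stride  (8B, 8-aligned)
24..25  format  (1B, 1-aligned)
25..32  -- padding (7B)
32..40  channels  (8B, 8-aligned)
40..41  height  (1B, 1-aligned)
41..48  -- padding (7B)
48..56  layer  (8B, 8-aligned)
56..58  width  (2B, 2-aligned)
58..76  mip_level  (18B, 2-aligned)
76..80  -- tail padding (4B)
sizeof = 80, alignof = 8
array of 6: 6 × 80 = 480

480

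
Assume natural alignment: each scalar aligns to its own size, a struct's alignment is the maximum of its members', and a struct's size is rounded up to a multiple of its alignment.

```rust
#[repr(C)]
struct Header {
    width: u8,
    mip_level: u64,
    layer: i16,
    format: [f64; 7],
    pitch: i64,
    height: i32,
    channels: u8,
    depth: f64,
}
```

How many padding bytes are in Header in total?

16

0..1  width  (1B, 1-aligned)
1..8  -- padding (7B)
8..16  mip_level  (8B, 8-aligned)
16..18  layer  (2B, 2-aligned)
18..24  -- padding (6B)
24..80  format  (56B, 8-aligned)
80..88  pitch  (8B, 8-aligned)
88..92  height  (4B, 4-aligned)
92..93  channels  (1B, 1-aligned)
93..96  -- padding (3B)
96..104  depth  (8B, 8-aligned)
sizeof = 104, alignof = 8
data bytes 88, size 104 → padding 16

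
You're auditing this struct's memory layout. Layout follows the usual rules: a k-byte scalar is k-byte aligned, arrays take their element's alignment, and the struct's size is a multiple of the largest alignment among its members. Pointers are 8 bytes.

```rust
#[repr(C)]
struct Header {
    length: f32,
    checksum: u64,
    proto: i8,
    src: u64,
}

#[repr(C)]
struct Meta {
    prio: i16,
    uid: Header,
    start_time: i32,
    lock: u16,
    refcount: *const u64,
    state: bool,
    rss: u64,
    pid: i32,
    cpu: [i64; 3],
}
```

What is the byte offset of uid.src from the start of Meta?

32

Header: length at 0 (size 4, align 4) → ends 4; pad 4 to align 8 for checksum; checksum at 8 (size 8, align 8) → ends 16; proto at 16 (size 1, align 1) → ends 17; pad 7 to align 8 for src; src at 24 (size 8, align 8) → ends 32; total 32 bytes, alignment 8
prio at 0 (size 2, align 2) → ends 2
pad 6 to align 8 for uid
uid at 8 (size 32, align 8) → ends 40
within Header: src at 24
8 + 24 = 32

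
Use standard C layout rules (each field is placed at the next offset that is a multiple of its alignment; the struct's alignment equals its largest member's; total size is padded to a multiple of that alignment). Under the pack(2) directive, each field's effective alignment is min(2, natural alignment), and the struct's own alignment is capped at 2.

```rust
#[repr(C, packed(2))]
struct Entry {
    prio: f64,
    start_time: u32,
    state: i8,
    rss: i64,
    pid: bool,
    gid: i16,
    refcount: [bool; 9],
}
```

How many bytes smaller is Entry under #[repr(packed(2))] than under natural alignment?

4

natural layout:
  0..8  prio  (8B, 8-aligned)
  8..12  start_time  (4B, 4-aligned)
  12..13  state  (1B, 1-aligned)
  13..16  -- padding (3B)
  16..24  rss  (8B, 8-aligned)
  24..25  pid  (1B, 1-aligned)
  25..26  -- padding (1B)
  26..28  gid  (2B, 2-aligned)
  28..37  refcount  (9B, 1-aligned)
  37..40  -- tail padding (3B)
  sizeof = 40, alignof = 8
packed(2) layout:
  0..8  prio  (8B, 2-aligned)
  8..12  start_time  (4B, 2-aligned)
  12..13  state  (1B, 1-aligned)
  13..14  -- padding (1B)
  14..22  rss  (8B, 2-aligned)
  22..23  pid  (1B, 1-aligned)
  23..24  -- padding (1B)
  24..26  gid  (2B, 2-aligned)
  26..35  refcount  (9B, 1-aligned)
  35..36  -- tail padding (1B)
  sizeof = 36, alignof = 2
40 − 36 = 4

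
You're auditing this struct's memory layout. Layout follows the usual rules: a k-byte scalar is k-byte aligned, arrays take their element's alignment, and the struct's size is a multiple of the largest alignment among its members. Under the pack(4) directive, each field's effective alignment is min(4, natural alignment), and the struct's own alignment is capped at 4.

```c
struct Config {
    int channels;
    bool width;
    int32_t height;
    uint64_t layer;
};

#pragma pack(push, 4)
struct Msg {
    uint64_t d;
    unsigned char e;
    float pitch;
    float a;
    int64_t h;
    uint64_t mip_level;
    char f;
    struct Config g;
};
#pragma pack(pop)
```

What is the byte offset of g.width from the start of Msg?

Config: 0..4  channels  (4B, 4-aligned); 4..5  width  (1B, 1-aligned); 5..8  -- padding (3B); 8..12  height  (4B, 4-aligned); 12..16  -- padding (4B); 16..24  layer  (8B, 8-aligned); sizeof = 24, alignof = 8
0..8  d  (8B, 4-aligned)
8..9  e  (1B, 1-aligned)
9..12  -- padding (3B)
12..16  pitch  (4B, 4-aligned)
16..20  a  (4B, 4-aligned)
20..28  h  (8B, 4-aligned)
28..36  mip_level  (8B, 4-aligned)
36..37  f  (1B, 1-aligned)
37..40  -- padding (3B)
40..64  g  (24B, 4-aligned)
within Config: width at 4
40 + 4 = 44

44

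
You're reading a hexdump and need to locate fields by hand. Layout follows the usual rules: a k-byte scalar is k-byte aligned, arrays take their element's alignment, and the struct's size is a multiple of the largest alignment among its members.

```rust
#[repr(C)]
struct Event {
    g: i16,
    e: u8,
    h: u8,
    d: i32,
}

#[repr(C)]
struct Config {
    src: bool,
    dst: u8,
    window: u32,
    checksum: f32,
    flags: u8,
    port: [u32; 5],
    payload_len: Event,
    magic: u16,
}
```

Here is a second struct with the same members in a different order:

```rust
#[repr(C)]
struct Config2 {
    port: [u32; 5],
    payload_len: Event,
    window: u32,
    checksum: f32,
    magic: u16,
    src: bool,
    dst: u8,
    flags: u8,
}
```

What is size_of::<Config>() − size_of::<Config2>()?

Event: g at 0 (size 2, align 2) → ends 2; e at 2 (size 1, align 1) → ends 3; h at 3 (size 1, align 1) → ends 4; d at 4 (size 4, align 4) → ends 8; total 8 bytes, alignment 4
src at 0 (size 1, align 1) → ends 1
dst at 1 (size 1, align 1) → ends 2
pad 2 to align 4 for window
window at 4 (size 4, align 4) → ends 8
checksum at 8 (size 4, align 4) → ends 12
flags at 12 (size 1, align 1) → ends 13
pad 3 to align 4 for port
port at 16 (size 20, align 4) → ends 36
payload_len at 36 (size 8, align 4) → ends 44
magic at 44 (size 2, align 2) → ends 46
tail pad 2 to reach multiple of 4
total 48 bytes, alignment 4
— Config2 —
port at 0 (size 20, align 4) → ends 20
payload_len at 20 (size 8, align 4) → ends 28
window at 28 (size 4, align 4) → ends 32
checksum at 32 (size 4, align 4) → ends 36
magic at 36 (size 2, align 2) → ends 38
src at 38 (size 1, align 1) → ends 39
dst at 39 (size 1, align 1) → ends 40
flags at 40 (size 1, align 1) → ends 41
tail pad 3 to reach multiple of 4
total 44 bytes, alignment 4
48 − 44 = 4

4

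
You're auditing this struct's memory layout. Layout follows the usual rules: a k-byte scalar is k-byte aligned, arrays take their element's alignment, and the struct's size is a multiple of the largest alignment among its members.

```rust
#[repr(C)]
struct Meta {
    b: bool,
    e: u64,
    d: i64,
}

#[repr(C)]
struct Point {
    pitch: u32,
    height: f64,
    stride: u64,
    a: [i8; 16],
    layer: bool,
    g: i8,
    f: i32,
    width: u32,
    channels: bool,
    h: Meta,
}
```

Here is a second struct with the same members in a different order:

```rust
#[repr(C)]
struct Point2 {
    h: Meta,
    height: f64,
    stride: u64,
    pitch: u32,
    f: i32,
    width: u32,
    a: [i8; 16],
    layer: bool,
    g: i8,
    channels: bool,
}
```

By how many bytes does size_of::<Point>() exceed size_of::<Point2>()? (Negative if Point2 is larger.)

8

Meta: b at 0 (size 1, align 1) → ends 1; pad 7 to align 8 for e; e at 8 (size 8, align 8) → ends 16; d at 16 (size 8, align 8) → ends 24; total 24 bytes, alignment 8
pitch at 0 (size 4, align 4) → ends 4
pad 4 to align 8 for height
height at 8 (size 8, align 8) → ends 16
stride at 16 (size 8, align 8) → ends 24
a at 24 (size 16, align 1) → ends 40
layer at 40 (size 1, align 1) → ends 41
g at 41 (size 1, align 1) → ends 42
pad 2 to align 4 for f
f at 44 (size 4, align 4) → ends 48
width at 48 (size 4, align 4) → ends 52
channels at 52 (size 1, align 1) → ends 53
pad 3 to align 8 for h
h at 56 (size 24, align 8) → ends 80
total 80 bytes, alignment 8
— Point2 —
h at 0 (size 24, align 8) → ends 24
height at 24 (size 8, align 8) → ends 32
stride at 32 (size 8, align 8) → ends 40
pitch at 40 (size 4, align 4) → ends 44
f at 44 (size 4, align 4) → ends 48
width at 48 (size 4, align 4) → ends 52
a at 52 (size 16, align 1) → ends 68
layer at 68 (size 1, align 1) → ends 69
g at 69 (size 1, align 1) → ends 70
channels at 70 (size 1, align 1) → ends 71
tail pad 1 to reach multiple of 8
total 72 bytes, alignment 8
80 − 72 = 8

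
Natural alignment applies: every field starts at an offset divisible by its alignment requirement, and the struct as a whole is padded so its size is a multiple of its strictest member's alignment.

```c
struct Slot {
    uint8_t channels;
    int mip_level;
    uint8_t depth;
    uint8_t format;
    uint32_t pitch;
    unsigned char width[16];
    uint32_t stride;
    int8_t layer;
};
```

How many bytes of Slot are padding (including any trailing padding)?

channels at 0 (size 1, align 1) → ends 1
pad 3 to align 4 for mip_level
mip_level at 4 (size 4, align 4) → ends 8
depth at 8 (size 1, align 1) → ends 9
format at 9 (size 1, align 1) → ends 10
pad 2 to align 4 for pitch
pitch at 12 (size 4, align 4) → ends 16
width at 16 (size 16, align 1) → ends 32
stride at 32 (size 4, align 4) → ends 36
layer at 36 (size 1, align 1) → ends 37
tail pad 3 to reach multiple of 4
total 40 bytes, alignment 4
data bytes 32, size 40 → padding 8

8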